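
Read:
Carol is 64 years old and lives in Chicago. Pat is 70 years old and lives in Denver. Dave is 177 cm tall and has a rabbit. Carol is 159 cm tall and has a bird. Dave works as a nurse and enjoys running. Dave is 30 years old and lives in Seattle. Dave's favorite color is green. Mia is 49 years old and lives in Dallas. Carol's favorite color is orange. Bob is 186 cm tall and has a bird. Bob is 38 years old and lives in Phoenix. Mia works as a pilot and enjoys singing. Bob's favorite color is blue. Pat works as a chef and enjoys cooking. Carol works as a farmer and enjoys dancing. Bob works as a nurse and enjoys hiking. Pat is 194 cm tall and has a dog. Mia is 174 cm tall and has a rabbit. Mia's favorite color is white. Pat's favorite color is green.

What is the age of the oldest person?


Oldest: Pat at 70

70


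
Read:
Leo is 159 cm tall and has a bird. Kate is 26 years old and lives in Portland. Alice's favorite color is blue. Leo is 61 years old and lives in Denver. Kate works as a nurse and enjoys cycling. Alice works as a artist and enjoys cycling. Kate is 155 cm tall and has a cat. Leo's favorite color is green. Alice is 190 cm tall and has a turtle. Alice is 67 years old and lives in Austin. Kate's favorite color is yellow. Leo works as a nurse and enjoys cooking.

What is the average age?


Sum=154, n=3, avg=51.33

51.33


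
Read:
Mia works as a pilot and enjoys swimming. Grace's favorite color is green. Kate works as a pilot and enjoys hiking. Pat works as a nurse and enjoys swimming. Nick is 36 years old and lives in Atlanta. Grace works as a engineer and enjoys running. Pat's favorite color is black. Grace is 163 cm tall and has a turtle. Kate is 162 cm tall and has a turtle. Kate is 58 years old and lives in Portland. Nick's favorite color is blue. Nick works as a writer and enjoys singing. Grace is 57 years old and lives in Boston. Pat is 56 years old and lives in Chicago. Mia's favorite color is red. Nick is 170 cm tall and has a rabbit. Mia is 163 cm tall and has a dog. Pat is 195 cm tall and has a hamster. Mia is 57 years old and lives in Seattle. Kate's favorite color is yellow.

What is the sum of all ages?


56+58+57+57+36 = 264

264


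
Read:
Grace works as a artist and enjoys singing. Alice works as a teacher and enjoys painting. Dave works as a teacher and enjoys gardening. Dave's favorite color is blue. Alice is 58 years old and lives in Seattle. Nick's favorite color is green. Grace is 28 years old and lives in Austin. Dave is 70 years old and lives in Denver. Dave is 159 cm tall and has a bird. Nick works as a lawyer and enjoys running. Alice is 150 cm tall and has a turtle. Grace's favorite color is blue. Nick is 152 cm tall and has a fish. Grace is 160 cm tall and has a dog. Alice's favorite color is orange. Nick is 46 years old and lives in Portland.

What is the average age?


Sum=202, n=4, avg=50.5

50.5


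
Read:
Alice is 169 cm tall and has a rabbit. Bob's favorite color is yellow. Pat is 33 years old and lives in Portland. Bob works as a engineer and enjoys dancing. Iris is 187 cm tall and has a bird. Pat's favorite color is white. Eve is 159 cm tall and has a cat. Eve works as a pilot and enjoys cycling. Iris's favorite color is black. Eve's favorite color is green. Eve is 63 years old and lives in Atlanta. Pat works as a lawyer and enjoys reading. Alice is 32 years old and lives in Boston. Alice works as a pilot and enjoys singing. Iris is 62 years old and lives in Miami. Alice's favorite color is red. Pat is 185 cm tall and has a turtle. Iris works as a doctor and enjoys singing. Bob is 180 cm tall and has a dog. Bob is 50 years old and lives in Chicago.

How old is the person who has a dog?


Person with dog is Bob, age 50

50


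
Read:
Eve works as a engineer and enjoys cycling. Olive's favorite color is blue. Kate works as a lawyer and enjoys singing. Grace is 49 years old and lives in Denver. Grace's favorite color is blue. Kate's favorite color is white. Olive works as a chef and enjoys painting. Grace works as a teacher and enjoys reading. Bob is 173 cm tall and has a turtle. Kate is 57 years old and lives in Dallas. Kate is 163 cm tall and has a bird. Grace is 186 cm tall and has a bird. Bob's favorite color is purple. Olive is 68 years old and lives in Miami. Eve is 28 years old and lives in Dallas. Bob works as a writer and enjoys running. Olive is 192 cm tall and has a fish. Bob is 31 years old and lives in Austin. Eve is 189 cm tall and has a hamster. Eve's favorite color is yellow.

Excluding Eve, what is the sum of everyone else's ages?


Sum (excluding Eve): 205

205


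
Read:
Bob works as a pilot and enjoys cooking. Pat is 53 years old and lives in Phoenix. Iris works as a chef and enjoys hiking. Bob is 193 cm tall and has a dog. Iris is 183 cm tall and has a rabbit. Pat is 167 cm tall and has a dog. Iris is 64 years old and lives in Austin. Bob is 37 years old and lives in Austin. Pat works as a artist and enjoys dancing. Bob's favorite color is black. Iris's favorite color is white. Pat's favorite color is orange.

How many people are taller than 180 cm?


Taller than 180: 2

2


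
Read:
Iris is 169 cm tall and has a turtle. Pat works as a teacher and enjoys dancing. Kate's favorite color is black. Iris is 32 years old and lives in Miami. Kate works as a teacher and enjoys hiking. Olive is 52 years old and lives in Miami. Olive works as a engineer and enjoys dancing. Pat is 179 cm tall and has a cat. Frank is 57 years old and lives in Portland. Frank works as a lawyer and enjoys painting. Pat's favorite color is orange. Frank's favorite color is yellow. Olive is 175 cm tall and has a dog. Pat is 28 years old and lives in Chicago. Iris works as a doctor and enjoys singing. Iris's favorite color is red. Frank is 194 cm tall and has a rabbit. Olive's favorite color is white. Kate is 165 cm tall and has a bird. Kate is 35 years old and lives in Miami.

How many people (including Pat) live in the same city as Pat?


Pat lives in Chicago. Count = 1

1


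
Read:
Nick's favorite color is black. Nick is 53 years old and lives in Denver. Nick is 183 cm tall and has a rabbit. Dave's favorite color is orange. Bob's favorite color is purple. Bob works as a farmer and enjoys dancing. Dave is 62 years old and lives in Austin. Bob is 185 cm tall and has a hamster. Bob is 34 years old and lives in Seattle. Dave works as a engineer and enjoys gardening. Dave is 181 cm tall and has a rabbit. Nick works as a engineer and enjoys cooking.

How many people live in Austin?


Count in Austin: 1

1


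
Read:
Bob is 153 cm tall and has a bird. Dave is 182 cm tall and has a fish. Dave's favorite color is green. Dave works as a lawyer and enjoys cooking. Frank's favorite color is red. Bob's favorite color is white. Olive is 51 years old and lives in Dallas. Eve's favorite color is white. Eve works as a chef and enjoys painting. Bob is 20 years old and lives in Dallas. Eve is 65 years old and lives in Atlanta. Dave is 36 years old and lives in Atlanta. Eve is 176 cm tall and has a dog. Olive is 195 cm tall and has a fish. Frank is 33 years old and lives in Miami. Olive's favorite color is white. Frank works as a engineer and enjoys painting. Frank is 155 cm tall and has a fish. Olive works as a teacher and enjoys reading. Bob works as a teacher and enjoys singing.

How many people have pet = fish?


Count: 3

3


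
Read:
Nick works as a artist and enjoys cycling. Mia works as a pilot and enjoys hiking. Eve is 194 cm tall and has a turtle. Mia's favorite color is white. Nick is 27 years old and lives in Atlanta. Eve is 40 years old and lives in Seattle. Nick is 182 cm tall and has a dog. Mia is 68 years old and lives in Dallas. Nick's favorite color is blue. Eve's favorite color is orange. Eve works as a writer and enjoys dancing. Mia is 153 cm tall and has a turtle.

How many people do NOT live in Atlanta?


Not in Atlanta: 2

2


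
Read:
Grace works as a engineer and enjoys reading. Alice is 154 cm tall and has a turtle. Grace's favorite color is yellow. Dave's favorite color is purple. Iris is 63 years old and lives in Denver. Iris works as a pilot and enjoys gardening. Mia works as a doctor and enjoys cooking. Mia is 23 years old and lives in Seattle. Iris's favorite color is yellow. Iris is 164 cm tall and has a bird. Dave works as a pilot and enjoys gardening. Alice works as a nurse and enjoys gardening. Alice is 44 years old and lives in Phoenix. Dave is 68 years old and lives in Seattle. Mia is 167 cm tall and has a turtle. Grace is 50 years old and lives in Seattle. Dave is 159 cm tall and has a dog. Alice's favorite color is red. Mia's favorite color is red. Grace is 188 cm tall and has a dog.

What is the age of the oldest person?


Oldest: Dave at 68

68


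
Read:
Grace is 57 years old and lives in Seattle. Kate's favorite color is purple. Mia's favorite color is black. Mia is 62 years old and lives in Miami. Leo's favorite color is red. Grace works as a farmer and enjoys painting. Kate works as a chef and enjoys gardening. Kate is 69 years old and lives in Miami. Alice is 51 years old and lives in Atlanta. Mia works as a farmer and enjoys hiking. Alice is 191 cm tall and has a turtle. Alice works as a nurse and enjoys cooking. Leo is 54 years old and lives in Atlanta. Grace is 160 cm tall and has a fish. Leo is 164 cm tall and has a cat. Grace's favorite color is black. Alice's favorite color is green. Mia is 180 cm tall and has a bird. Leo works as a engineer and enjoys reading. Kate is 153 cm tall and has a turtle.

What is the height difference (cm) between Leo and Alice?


|164 - 191| = 27

27


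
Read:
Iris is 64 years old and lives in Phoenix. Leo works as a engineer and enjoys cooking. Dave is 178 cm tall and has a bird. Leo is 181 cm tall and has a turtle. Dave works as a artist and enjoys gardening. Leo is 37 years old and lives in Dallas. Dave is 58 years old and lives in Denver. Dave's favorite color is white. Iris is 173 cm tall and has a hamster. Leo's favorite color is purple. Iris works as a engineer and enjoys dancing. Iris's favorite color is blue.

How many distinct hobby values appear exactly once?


Unique hobby values: 3

3


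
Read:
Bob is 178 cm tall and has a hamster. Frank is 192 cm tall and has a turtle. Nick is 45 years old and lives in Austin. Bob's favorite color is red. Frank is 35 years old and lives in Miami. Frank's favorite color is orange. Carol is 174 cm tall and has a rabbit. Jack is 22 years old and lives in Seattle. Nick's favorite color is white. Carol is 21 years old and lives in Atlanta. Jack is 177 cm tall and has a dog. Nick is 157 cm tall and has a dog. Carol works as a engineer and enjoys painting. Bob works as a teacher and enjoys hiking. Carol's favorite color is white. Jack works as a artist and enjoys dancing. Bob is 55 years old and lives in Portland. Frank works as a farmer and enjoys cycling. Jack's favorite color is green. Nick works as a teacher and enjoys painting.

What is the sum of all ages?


22+55+21+35+45 = 178

178


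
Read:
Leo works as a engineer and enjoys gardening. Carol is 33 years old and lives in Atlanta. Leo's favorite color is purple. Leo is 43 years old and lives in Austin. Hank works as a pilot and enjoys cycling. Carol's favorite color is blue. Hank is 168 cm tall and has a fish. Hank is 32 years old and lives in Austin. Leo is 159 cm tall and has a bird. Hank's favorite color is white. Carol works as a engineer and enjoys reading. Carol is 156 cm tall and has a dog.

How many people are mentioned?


People: Leo, Carol, Hank. Count = 3

3


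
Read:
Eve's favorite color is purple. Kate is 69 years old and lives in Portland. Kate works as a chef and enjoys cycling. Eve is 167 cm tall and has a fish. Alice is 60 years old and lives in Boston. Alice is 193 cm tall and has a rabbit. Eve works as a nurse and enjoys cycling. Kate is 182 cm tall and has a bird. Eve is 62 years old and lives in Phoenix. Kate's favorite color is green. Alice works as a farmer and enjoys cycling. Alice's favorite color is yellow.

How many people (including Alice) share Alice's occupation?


Alice is a farmer. Count = 1

1


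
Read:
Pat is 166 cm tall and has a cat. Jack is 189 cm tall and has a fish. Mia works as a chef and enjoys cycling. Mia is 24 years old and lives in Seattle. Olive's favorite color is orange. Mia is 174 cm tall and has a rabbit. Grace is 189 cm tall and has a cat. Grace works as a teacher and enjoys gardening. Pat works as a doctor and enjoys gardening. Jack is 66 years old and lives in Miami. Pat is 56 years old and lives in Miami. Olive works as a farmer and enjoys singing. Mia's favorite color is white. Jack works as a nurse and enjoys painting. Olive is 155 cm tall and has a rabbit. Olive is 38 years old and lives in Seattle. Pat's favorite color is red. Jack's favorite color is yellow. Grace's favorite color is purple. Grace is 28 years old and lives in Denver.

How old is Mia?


Mia is 24 years old

24


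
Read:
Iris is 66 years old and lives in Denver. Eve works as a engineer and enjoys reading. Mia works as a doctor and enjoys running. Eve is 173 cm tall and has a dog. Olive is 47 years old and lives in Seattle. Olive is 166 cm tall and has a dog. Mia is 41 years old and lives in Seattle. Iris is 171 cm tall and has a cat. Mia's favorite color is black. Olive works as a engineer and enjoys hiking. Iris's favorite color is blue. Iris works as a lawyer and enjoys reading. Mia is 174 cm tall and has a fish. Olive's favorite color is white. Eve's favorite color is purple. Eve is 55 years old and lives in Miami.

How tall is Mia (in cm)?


Mia is 174 cm tall

174


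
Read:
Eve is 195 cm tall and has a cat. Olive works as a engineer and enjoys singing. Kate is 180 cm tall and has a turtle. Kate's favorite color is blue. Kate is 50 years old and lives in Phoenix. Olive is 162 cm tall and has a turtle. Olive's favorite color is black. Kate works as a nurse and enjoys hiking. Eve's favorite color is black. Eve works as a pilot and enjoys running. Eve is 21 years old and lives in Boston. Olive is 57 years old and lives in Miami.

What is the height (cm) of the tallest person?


Tallest: Eve at 195 cm

195


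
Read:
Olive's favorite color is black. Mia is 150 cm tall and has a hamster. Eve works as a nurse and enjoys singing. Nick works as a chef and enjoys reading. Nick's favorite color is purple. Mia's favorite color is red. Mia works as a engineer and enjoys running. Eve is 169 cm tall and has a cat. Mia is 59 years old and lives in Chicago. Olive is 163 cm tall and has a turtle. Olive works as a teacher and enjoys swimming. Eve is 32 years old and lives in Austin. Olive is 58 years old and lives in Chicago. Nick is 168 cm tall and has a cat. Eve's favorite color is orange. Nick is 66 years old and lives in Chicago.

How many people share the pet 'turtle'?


Count: 1

1


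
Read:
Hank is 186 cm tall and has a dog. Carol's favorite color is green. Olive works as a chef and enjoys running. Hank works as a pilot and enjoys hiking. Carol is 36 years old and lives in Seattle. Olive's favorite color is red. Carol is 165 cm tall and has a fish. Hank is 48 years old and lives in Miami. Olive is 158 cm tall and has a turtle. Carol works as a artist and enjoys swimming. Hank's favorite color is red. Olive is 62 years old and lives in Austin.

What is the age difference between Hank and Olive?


|48 - 62| = 14

14


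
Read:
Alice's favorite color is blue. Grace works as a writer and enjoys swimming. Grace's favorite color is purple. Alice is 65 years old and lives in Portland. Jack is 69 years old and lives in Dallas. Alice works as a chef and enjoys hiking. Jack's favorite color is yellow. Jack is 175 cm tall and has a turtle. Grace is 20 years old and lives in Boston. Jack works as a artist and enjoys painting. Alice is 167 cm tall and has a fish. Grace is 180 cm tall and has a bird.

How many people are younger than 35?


Filter: 1

1


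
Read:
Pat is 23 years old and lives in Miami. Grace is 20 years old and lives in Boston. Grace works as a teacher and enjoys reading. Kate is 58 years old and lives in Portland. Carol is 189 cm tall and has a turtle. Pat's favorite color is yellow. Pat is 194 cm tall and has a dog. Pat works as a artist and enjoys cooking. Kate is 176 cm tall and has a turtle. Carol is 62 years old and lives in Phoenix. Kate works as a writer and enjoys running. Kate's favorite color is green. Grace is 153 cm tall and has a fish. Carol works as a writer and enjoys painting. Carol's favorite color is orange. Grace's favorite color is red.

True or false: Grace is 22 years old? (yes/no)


Grace is actually 20. no

no


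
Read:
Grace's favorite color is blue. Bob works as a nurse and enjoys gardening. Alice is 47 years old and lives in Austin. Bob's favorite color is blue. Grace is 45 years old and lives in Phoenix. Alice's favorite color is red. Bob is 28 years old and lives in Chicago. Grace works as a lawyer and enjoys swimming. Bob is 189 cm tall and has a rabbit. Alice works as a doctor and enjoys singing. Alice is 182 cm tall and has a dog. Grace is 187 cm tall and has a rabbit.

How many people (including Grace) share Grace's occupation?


Grace is a lawyer. Count = 1

1


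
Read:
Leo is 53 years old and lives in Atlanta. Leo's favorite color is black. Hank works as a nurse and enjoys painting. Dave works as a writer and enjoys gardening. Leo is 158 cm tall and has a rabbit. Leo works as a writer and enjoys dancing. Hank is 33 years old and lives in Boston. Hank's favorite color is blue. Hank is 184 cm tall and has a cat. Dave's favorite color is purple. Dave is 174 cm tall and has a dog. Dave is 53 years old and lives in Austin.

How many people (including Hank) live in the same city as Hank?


Hank lives in Boston. Count = 1

1


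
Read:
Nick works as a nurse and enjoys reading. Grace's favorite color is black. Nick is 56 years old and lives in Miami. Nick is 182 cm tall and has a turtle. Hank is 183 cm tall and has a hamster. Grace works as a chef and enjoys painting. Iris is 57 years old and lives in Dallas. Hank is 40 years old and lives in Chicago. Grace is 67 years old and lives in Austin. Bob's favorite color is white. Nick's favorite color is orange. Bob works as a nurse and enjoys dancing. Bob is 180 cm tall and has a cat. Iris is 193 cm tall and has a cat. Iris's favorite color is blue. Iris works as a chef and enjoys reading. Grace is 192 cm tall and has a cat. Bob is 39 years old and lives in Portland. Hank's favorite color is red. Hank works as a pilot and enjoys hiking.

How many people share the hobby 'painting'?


Count: 1

1


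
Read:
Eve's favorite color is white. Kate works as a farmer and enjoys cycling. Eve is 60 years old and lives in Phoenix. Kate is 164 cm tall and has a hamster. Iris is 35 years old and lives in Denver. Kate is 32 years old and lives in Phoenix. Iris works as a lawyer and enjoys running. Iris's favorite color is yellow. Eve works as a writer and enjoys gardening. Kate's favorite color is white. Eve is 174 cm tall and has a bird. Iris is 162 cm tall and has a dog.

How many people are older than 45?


Filter: 1

1


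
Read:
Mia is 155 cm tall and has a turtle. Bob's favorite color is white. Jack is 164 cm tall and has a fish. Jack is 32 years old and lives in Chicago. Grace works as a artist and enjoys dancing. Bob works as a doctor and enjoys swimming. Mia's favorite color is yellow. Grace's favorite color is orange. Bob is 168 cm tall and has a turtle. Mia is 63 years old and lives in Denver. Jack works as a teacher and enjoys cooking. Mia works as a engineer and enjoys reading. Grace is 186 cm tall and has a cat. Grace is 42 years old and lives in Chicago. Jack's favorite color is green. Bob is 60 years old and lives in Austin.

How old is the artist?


The artist is Grace, age 42

42


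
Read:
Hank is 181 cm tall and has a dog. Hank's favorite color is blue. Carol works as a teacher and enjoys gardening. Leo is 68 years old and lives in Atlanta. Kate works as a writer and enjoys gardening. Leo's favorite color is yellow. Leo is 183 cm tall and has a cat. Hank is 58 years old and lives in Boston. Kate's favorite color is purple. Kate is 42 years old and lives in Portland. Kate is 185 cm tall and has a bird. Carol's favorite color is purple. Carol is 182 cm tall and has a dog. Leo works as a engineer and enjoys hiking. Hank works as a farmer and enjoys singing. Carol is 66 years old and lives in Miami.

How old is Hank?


Hank is 58 years old

58


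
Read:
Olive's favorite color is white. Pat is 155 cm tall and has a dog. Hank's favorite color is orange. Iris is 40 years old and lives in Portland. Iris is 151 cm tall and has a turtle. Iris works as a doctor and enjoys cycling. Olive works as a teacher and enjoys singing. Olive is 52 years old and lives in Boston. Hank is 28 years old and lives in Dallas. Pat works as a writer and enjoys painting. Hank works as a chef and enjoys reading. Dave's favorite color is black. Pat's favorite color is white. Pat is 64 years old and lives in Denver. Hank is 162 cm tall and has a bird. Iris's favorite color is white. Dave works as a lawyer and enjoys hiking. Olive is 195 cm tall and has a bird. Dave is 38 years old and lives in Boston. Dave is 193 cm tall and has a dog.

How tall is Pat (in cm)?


Pat is 155 cm tall

155


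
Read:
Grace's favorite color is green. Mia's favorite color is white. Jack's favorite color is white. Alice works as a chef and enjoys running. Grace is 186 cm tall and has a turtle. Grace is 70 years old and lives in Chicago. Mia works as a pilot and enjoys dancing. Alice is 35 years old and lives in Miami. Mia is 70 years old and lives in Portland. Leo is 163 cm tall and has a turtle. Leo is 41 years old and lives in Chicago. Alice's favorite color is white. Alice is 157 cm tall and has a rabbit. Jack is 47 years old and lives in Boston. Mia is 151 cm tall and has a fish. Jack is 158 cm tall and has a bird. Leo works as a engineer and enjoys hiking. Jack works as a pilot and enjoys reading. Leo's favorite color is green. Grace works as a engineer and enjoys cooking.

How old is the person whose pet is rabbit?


Person with pet=rabbit is Alice, age 35

35


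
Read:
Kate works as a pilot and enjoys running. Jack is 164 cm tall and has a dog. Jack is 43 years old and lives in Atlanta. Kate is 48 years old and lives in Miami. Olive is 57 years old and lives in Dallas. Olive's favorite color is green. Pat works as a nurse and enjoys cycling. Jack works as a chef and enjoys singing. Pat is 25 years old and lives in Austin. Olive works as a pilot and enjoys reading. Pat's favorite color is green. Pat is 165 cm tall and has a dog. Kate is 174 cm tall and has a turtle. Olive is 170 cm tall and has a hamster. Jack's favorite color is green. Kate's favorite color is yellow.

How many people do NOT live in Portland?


Not in Portland: 4

4


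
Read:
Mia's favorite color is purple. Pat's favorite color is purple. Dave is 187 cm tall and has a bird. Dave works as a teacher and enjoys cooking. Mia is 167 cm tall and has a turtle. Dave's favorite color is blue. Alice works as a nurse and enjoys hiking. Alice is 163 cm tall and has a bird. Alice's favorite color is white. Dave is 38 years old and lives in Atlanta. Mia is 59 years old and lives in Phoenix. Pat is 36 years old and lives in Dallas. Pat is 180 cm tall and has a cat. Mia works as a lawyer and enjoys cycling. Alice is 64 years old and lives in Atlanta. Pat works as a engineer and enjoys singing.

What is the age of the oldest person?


Oldest: Alice at 64

64


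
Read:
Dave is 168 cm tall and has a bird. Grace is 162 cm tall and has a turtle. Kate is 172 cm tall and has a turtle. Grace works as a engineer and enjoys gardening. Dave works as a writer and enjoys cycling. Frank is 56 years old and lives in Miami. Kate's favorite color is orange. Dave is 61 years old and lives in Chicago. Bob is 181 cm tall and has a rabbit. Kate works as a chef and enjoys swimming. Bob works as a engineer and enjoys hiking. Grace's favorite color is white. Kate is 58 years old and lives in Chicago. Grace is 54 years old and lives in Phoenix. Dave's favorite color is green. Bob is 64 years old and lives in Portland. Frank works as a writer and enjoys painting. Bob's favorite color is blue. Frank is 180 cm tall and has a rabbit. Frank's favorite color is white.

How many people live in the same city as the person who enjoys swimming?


Person with hobby swimming is Kate, city Chicago. Count = 2

2


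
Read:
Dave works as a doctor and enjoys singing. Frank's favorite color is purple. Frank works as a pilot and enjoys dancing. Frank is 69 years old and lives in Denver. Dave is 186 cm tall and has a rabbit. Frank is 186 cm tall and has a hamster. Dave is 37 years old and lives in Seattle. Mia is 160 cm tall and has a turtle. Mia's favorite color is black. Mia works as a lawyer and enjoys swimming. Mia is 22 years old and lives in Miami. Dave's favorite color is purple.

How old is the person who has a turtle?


Person with turtle is Mia, age 22

22


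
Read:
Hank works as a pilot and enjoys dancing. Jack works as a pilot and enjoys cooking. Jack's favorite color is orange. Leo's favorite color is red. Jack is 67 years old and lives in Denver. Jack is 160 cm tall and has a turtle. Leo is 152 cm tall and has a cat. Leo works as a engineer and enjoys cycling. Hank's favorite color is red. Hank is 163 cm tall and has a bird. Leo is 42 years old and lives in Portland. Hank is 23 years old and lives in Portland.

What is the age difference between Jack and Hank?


|67 - 23| = 44

44


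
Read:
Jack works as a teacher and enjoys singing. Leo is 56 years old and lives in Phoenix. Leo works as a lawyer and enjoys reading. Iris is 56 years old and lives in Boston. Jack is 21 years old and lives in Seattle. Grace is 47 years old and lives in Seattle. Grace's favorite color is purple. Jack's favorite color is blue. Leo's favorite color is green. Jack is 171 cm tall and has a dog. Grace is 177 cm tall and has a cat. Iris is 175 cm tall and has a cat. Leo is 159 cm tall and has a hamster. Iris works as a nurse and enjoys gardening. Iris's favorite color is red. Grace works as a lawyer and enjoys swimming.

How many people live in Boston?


Count in Boston: 1

1


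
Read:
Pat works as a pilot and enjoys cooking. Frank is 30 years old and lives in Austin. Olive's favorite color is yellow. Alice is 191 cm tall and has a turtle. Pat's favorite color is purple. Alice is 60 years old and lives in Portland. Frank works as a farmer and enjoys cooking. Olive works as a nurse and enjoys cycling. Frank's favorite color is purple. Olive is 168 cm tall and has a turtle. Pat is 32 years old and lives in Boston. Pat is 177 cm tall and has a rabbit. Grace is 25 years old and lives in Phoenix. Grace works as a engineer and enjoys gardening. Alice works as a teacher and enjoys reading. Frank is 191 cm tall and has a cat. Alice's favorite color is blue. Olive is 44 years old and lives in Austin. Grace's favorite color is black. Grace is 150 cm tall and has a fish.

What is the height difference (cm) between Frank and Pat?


|191 - 177| = 14

14


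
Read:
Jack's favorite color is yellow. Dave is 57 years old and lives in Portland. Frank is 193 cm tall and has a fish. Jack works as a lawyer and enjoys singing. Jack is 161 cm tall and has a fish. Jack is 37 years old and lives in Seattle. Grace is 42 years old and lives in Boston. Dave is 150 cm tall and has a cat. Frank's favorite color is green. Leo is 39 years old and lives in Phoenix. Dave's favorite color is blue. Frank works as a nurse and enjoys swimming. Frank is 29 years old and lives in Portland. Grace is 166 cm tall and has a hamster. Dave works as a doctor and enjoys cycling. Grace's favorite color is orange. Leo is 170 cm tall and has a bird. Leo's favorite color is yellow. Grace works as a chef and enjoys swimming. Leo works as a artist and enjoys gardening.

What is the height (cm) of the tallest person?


Tallest: Frank at 193 cm

193


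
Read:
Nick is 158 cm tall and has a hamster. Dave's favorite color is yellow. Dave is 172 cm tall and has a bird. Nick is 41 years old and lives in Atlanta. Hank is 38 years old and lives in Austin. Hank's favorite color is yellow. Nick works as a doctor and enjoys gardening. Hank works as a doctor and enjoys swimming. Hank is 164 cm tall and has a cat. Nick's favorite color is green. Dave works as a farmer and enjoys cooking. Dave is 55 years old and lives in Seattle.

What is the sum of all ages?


55+38+41 = 134

134


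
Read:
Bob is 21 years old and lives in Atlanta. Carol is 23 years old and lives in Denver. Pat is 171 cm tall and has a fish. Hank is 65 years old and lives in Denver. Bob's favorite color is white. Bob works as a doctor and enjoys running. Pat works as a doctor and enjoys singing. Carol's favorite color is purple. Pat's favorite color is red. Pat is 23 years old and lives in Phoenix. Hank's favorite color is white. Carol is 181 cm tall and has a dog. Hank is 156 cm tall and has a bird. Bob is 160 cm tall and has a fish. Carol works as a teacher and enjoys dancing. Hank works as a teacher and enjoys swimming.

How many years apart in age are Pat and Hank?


23 vs 65, diff = 42

42


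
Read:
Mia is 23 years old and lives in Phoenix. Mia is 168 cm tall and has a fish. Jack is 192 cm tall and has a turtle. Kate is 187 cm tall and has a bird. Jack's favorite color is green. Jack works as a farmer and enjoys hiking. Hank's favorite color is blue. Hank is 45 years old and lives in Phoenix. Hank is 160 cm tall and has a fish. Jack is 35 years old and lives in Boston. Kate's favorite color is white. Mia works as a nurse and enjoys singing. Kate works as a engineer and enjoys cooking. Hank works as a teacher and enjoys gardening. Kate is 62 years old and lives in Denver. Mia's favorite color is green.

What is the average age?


Sum=165, n=4, avg=41.25

41.25


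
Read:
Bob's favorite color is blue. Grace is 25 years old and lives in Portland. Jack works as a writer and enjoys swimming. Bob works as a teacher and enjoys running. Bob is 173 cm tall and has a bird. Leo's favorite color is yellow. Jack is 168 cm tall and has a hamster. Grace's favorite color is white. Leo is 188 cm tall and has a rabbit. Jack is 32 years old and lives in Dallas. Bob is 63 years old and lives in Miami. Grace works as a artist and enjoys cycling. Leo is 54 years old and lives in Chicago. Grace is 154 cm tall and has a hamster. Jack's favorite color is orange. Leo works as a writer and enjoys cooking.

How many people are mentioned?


People: Grace, Leo, Bob, Jack. Count = 4

4


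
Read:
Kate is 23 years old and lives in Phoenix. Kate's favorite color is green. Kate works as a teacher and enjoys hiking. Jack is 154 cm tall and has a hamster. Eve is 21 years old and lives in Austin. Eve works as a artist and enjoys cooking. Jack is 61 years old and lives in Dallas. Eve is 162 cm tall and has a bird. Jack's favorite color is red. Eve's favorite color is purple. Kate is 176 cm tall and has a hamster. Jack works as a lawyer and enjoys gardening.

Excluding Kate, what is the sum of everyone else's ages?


Sum (excluding Kate): 82

82


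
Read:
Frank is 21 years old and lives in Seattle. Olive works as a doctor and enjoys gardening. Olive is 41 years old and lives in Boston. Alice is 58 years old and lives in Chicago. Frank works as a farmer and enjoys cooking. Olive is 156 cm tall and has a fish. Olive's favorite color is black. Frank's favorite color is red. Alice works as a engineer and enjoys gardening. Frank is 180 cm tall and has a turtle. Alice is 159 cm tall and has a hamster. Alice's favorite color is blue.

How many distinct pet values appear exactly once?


Unique pet values: 3

3


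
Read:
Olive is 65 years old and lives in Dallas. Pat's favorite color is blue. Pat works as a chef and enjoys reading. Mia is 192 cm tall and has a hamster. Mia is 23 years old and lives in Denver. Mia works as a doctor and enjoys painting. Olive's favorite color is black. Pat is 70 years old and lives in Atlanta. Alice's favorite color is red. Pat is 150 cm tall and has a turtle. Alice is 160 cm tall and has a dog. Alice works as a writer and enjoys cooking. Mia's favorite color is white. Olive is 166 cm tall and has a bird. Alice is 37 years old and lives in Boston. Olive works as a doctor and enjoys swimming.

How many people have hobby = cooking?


Count: 1

1


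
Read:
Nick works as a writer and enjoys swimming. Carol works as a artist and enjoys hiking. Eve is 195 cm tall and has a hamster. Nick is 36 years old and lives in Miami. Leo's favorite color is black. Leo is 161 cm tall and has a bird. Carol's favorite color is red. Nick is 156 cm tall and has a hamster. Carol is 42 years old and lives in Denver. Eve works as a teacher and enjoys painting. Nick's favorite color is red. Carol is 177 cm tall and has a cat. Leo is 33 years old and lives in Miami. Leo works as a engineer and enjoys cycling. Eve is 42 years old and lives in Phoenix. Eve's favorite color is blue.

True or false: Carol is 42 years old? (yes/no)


Carol is actually 42. yes

yes


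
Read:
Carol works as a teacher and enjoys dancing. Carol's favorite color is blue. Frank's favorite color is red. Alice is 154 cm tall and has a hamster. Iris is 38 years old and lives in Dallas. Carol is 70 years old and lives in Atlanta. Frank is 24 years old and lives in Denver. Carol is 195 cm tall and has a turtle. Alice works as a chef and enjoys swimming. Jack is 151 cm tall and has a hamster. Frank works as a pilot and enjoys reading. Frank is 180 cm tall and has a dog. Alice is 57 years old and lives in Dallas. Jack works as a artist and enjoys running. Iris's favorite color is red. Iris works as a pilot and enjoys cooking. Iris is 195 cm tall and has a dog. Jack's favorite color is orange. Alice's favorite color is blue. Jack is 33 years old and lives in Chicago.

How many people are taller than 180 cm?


Taller than 180: 2

2


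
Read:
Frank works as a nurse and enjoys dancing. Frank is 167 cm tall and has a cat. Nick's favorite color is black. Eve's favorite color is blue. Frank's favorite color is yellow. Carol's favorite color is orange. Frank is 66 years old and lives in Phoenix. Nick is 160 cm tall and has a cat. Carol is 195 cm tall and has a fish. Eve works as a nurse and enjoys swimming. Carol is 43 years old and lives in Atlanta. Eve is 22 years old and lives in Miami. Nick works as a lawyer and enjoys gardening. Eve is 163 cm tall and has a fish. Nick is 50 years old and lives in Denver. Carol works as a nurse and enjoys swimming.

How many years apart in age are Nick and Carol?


50 vs 43, diff = 7

7


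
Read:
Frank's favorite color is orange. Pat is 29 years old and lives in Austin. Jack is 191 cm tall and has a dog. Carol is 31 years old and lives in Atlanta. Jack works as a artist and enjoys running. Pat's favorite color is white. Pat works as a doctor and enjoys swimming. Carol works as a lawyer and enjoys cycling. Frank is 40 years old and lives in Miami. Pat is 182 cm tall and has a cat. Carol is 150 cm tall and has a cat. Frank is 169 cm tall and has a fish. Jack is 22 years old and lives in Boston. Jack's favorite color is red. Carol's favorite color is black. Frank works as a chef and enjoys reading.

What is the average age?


Sum=122, n=4, avg=30.5

30.5


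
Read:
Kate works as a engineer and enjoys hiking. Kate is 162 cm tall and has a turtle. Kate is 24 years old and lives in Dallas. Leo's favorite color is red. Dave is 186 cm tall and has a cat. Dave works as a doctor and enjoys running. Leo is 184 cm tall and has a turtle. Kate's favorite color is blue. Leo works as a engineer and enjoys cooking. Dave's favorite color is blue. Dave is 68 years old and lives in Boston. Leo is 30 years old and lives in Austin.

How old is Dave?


Dave is 68 years old

68


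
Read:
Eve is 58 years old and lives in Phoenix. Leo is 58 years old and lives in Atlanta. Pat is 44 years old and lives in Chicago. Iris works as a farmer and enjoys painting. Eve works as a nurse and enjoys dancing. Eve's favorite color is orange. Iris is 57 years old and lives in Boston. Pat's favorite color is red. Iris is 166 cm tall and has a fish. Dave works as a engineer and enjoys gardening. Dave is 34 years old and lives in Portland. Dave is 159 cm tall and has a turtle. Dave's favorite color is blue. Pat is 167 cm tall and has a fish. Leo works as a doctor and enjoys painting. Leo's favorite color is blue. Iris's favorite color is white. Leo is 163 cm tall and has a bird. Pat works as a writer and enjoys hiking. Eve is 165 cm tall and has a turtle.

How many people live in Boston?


Count in Boston: 1

1


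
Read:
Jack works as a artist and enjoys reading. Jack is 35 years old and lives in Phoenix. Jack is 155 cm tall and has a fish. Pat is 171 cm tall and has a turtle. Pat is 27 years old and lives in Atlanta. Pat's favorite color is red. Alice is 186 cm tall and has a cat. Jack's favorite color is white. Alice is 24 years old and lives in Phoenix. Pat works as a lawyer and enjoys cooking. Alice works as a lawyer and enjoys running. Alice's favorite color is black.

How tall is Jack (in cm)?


Jack is 155 cm tall

155


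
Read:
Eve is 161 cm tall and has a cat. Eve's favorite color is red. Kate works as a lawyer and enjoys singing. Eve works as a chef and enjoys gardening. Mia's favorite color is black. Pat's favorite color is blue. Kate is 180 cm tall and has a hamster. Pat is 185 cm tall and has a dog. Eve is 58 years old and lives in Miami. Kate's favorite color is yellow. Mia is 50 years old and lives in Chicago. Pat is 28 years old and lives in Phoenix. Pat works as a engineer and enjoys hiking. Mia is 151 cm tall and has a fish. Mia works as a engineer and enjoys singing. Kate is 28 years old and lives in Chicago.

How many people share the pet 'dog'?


Count: 1

1


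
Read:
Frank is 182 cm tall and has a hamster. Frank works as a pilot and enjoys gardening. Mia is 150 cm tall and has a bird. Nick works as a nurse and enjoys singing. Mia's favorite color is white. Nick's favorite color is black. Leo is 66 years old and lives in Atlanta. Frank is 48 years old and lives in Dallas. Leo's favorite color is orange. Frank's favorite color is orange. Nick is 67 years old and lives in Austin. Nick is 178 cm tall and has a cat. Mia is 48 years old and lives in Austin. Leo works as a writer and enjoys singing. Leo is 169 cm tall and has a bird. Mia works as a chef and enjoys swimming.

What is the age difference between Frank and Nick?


|48 - 67| = 19

19


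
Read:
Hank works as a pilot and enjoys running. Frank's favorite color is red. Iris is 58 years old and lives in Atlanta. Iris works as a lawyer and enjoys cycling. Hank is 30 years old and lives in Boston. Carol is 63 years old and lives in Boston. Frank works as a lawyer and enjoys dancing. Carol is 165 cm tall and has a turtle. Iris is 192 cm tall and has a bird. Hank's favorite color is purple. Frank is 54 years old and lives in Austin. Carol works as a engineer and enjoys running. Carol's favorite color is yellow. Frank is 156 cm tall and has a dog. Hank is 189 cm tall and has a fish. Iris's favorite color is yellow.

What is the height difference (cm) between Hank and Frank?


|189 - 156| = 33

33


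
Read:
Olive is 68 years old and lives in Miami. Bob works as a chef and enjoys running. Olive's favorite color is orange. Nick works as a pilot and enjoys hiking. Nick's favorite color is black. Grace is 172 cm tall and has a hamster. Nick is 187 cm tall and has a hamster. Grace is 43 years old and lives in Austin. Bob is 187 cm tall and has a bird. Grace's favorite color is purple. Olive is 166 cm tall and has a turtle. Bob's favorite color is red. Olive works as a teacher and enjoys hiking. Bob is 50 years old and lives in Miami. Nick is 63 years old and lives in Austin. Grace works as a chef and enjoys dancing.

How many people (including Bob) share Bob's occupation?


Bob is a chef. Count = 2

2


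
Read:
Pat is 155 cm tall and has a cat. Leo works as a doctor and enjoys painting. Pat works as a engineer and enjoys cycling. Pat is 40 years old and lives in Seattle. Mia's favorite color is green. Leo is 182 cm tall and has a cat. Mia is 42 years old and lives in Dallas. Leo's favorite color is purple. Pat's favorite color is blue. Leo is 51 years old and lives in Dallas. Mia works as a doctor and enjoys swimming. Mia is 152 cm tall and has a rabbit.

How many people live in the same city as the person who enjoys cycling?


Person with hobby cycling is Pat, city Seattle. Count = 1

1
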